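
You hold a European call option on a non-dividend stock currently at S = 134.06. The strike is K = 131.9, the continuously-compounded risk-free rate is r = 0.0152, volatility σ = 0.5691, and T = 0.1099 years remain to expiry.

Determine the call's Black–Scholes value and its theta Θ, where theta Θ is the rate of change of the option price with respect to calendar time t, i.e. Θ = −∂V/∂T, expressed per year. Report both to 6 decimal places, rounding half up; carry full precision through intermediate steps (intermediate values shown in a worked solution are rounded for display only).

σ√T = 0.5691·√0.1099 = 0.188663
d₁ = (ln(S/K) + (r+σ²/2)T) / (σ√T) = (ln(134.06/131.9) + (0.0152+0.5691²/2)·0.1099) / 0.188663 = (0.016243 + 0.019467) / 0.188663 = 0.189283
d₂ = d₁ − σ√T = 0.189283 − 0.188663 = 0.000620
e^{−rT} = e^{−0.0152·0.1099} = 0.998331
N(d₁) = 0.575065,  N(d₂) = 0.500247
Call price V = S·N(d₁) − K·e^{−rT}·N(d₂) = 77.093158 − 65.872491 = 11.220667
φ(d₁) = (1/√(2π))·e^{−d₁²/2} = 0.391859
Θ = −S·φ(d₁)·σ/(2√T) − r·K·e^{−rT}·N(d₂) = −45.090914 − 1.001262 = -46.092176

price = 11.220667
Θ = -46.092176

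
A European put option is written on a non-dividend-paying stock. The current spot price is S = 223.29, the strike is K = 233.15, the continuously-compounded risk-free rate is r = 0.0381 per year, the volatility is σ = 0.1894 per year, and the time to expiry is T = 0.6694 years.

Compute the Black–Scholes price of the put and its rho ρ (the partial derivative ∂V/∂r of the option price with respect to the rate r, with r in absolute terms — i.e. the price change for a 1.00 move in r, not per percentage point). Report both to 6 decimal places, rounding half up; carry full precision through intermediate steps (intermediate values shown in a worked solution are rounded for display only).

σ√T = 0.1894·√0.6694 = 0.154961
d₁ = (ln(S/K) + (r+σ²/2)T) / (σ√T) = (ln(223.29/233.15) + (0.0381+0.1894²/2)·0.6694) / 0.154961 = (-0.043211 + 0.037511) / 0.154961 = -0.036784
d₂ = d₁ − σ√T = -0.036784 − 0.154961 = -0.191745
e^{−rT} = e^{−0.0381·0.6694} = 0.974818
N(−d₁) = 0.514671,  N(−d₂) = 0.576029
Put price V = K·e^{−rT}·N(−d₂) − S·N(−d₁) = 130.919219 − 114.920938 = 15.998281
ρ = −K·T·e^{−rT}·N(−d₂) = -87.637325

price = 15.998281
ρ = -87.637325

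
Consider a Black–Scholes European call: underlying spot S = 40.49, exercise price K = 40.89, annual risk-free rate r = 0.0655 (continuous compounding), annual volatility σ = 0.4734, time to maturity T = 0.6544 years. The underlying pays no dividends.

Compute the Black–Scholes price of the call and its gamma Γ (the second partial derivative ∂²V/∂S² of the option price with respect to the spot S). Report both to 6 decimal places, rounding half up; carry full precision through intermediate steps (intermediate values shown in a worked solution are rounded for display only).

σ√T = 0.4734·√0.6544 = 0.382957
d₁ = (ln(S/K) + (r+σ²/2)T) / (σ√T) = (ln(40.49/40.89) + (0.0655+0.4734²/2)·0.6544) / 0.382957 = (-0.009831 + 0.116191) / 0.382957 = 0.277735
d₂ = d₁ − σ√T = 0.277735 − 0.382957 = -0.105221
e^{−rT} = e^{−0.0655·0.6544} = 0.958042
N(d₁) = 0.609392,  N(d₂) = 0.458100
Call price V = S·N(d₁) − K·e^{−rT}·N(d₂) = 24.674293 − 17.945773 = 6.728519
φ(d₁) = (1/√(2π))·e^{−d₁²/2} = 0.383849
Γ = φ(d₁) / (S·σ·√T) = 0.024755

price = 6.728519
Γ = 0.024755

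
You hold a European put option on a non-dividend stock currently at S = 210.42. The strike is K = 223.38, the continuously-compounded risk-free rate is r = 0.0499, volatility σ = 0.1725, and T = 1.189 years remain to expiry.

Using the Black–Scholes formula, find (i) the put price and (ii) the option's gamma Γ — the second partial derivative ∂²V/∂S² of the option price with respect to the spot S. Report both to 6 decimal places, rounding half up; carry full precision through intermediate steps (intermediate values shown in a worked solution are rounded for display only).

price = 15.816128
Γ = 0.010037

σ√T = 0.1725·√1.189 = 0.188096
d₁ = (ln(S/K) + (r+σ²/2)T) / (σ√T) = (ln(210.42/223.38) + (0.0499+0.1725²/2)·1.189) / 0.188096 = (-0.059769 + 0.077021) / 0.188096 = 0.091721
d₂ = d₁ − σ√T = 0.091721 − 0.188096 = -0.096375
e^{−rT} = e^{−0.0499·1.189} = 0.942395
N(−d₁) = 0.463460,  N(−d₂) = 0.538389
Put price V = K·e^{−rT}·N(−d₂) − S·N(−d₁) = 113.337353 − 97.521225 = 15.816128
φ(d₁) = (1/√(2π))·e^{−d₁²/2} = 0.397268
Γ = φ(d₁) / (S·σ·√T) = 0.010037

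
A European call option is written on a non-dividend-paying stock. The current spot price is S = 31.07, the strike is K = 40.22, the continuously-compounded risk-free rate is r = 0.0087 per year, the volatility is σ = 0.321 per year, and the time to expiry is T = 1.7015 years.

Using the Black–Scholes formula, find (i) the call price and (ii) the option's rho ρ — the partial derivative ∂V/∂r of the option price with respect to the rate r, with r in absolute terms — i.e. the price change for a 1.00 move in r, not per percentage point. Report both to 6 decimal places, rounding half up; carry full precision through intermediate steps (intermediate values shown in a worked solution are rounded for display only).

price = 2.525606
ρ = 14.472141

σ√T = 0.321·√1.7015 = 0.418717
d₁ = (ln(S/K) + (r+σ²/2)T) / (σ√T) = (ln(31.07/40.22) + (0.0087+0.321²/2)·1.7015) / 0.418717 = (-0.258122 + 0.102465) / 0.418717 = -0.371746
d₂ = d₁ − σ√T = -0.371746 − 0.418717 = -0.790463
e^{−rT} = e^{−0.0087·1.7015} = 0.985306
N(d₁) = 0.355041,  N(d₂) = 0.214629
Call price V = S·N(d₁) − K·e^{−rT}·N(d₂) = 11.031125 − 8.505519 = 2.525606
ρ = K·T·e^{−rT}·N(d₂) = 14.472141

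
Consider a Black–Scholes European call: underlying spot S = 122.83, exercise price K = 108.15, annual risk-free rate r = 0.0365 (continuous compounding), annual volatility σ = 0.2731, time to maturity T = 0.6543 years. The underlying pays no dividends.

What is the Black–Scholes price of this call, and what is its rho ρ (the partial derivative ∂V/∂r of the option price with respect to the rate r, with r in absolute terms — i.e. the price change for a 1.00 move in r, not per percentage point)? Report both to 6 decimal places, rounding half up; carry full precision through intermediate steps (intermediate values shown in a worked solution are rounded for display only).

price = 20.910924
ρ = 49.536628

σ√T = 0.2731·√0.6543 = 0.220907
d₁ = (ln(S/K) + (r+σ²/2)T) / (σ√T) = (ln(122.83/108.15) + (0.0365+0.2731²/2)·0.6543) / 0.220907 = (0.127282 + 0.048282) / 0.220907 = 0.794741
d₂ = d₁ − σ√T = 0.794741 − 0.220907 = 0.573834
e^{−rT} = e^{−0.0365·0.6543} = 0.976401
N(d₁) = 0.786618,  N(d₂) = 0.716960
Call price V = S·N(d₁) − K·e^{−rT}·N(d₂) = 96.620276 − 75.709351 = 20.910924
ρ = K·T·e^{−rT}·N(d₂) = 49.536628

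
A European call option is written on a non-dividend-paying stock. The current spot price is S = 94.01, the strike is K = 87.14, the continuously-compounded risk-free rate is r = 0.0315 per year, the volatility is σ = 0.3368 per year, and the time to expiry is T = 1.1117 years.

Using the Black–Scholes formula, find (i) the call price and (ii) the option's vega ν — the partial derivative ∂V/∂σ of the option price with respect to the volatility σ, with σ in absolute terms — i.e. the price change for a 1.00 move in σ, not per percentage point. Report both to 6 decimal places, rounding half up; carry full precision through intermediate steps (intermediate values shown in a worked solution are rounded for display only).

σ√T = 0.3368·√1.1117 = 0.355112
d₁ = (ln(S/K) + (r+σ²/2)T) / (σ√T) = (ln(94.01/87.14) + (0.0315+0.3368²/2)·1.1117) / 0.355112 = (0.075885 + 0.098071) / 0.355112 = 0.489862
d₂ = d₁ − σ√T = 0.489862 − 0.355112 = 0.134750
e^{−rT} = e^{−0.0315·1.1117} = 0.965588
N(d₁) = 0.687884,  N(d₂) = 0.553595
Call price V = S·N(d₁) − K·e^{−rT}·N(d₂) = 64.667998 − 46.580207 = 18.087791
φ(d₁) = (1/√(2π))·e^{−d₁²/2} = 0.353836
ν = S·φ(d₁)·√T = 35.072782

price = 18.087791
ν = 35.072782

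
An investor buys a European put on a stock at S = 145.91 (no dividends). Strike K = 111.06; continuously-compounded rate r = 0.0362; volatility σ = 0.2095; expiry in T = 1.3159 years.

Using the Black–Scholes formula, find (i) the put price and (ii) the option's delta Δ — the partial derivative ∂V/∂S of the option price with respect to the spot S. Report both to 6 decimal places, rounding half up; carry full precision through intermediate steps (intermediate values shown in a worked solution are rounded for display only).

price = 1.258696
Δ = -0.072972

σ√T = 0.2095·√1.3159 = 0.240323
d₁ = (ln(S/K) + (r+σ²/2)T) / (σ√T) = (ln(145.91/111.06) + (0.0362+0.2095²/2)·1.3159) / 0.240323 = (0.272919 + 0.076513) / 0.240323 = 1.454012
d₂ = d₁ − σ√T = 1.454012 − 0.240323 = 1.213689
e^{−rT} = e^{−0.0362·1.3159} = 0.953481
N(−d₁) = 0.072972,  N(−d₂) = 0.112433
Put price V = K·e^{−rT}·N(−d₂) − S·N(−d₁) = 11.905971 − 10.647276 = 1.258696
Δ = −N(−d₁) = -0.072972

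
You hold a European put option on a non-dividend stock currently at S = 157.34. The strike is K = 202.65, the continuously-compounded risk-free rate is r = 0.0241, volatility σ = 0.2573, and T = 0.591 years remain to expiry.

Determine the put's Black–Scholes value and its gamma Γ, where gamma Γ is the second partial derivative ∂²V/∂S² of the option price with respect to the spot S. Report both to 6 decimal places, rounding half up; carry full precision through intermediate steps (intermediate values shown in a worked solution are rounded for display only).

σ√T = 0.2573·√0.591 = 0.197803
d₁ = (ln(S/K) + (r+σ²/2)T) / (σ√T) = (ln(157.34/202.65) + (0.0241+0.2573²/2)·0.591) / 0.197803 = (-0.253071 + 0.033806) / 0.197803 = -1.108501
d₂ = d₁ − σ√T = -1.108501 − 0.197803 = -1.306304
e^{−rT} = e^{−0.0241·0.591} = 0.985858
N(−d₁) = 0.866177,  N(−d₂) = 0.904275
Put price V = K·e^{−rT}·N(−d₂) − S·N(−d₁) = 180.659845 − 136.284321 = 44.375524
φ(d₁) = (1/√(2π))·e^{−d₁²/2} = 0.215817
Γ = φ(d₁) / (S·σ·√T) = 0.006934

price = 44.375524
Γ = 0.006934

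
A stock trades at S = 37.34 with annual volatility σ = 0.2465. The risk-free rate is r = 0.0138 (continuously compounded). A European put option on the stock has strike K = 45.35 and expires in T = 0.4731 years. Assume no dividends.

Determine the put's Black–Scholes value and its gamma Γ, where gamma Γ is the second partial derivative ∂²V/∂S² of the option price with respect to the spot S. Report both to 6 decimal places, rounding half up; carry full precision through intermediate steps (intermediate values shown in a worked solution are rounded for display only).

price = 8.183714
Γ = 0.037343

σ√T = 0.2465·√0.4731 = 0.169548
d₁ = (ln(S/K) + (r+σ²/2)T) / (σ√T) = (ln(37.34/45.35) + (0.0138+0.2465²/2)·0.4731) / 0.169548 = (-0.194345 + 0.020902) / 0.169548 = -1.022971
d₂ = d₁ − σ√T = -1.022971 − 0.169548 = -1.192519
e^{−rT} = e^{−0.0138·0.4731} = 0.993492
N(−d₁) = 0.846839,  N(−d₂) = 0.883471
Put price V = K·e^{−rT}·N(−d₂) − S·N(−d₁) = 39.804689 − 31.620975 = 8.183714
φ(d₁) = (1/√(2π))·e^{−d₁²/2} = 0.236413
Γ = φ(d₁) / (S·σ·√T) = 0.037343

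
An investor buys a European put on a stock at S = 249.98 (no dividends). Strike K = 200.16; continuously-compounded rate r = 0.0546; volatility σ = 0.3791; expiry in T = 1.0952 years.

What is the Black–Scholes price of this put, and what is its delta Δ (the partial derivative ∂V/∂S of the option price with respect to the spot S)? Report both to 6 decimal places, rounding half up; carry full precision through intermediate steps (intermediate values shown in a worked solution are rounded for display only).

price = 11.945429
Δ = -0.181589

σ√T = 0.3791·√1.0952 = 0.396735
d₁ = (ln(S/K) + (r+σ²/2)T) / (σ√T) = (ln(249.98/200.16) + (0.0546+0.3791²/2)·1.0952) / 0.396735 = (0.222264 + 0.138497) / 0.396735 = 0.909325
d₂ = d₁ − σ√T = 0.909325 − 0.396735 = 0.512590
e^{−rT} = e^{−0.0546·1.0952} = 0.941955
N(−d₁) = 0.181589,  N(−d₂) = 0.304119
Put price V = K·e^{−rT}·N(−d₂) − S·N(−d₁) = 57.339110 − 45.393681 = 11.945429
Δ = −N(−d₁) = -0.181589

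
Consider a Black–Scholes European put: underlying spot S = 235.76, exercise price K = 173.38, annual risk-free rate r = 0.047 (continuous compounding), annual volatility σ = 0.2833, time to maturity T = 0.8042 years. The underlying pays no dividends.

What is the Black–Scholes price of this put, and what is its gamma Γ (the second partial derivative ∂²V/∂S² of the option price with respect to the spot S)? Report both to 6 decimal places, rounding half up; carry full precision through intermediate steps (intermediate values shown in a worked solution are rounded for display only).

price = 2.012459
Γ = 0.002210

σ√T = 0.2833·√0.8042 = 0.254056
d₁ = (ln(S/K) + (r+σ²/2)T) / (σ√T) = (ln(235.76/173.38) + (0.047+0.2833²/2)·0.8042) / 0.254056 = (0.307329 + 0.070069) / 0.254056 = 1.485495
d₂ = d₁ − σ√T = 1.485495 − 0.254056 = 1.231439
e^{−rT} = e^{−0.047·0.8042} = 0.962908
N(−d₁) = 0.068706,  N(−d₂) = 0.109079
Put price V = K·e^{−rT}·N(−d₂) − S·N(−d₁) = 18.210681 − 16.198222 = 2.012459
φ(d₁) = (1/√(2π))·e^{−d₁²/2} = 0.132353
Γ = φ(d₁) / (S·σ·√T) = 0.002210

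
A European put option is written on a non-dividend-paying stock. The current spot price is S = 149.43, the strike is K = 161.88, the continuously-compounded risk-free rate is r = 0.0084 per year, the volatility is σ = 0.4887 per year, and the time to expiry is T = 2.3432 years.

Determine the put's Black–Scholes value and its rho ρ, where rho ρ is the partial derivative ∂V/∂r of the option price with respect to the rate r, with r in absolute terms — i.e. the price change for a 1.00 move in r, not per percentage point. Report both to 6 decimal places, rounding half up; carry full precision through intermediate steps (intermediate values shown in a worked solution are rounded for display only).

price = 49.719615
ρ = -251.174984

σ√T = 0.4887·√2.3432 = 0.748078
d₁ = (ln(S/K) + (r+σ²/2)T) / (σ√T) = (ln(149.43/161.88) + (0.0084+0.4887²/2)·2.3432) / 0.748078 = (-0.080027 + 0.299493) / 0.748078 = 0.293373
d₂ = d₁ − σ√T = 0.293373 − 0.748078 = -0.454705
e^{−rT} = e^{−0.0084·2.3432} = 0.980510
N(−d₁) = 0.384618,  N(−d₂) = 0.675339
Put price V = K·e^{−rT}·N(−d₂) − S·N(−d₁) = 107.193148 − 57.473533 = 49.719615
ρ = −K·T·e^{−rT}·N(−d₂) = -251.174984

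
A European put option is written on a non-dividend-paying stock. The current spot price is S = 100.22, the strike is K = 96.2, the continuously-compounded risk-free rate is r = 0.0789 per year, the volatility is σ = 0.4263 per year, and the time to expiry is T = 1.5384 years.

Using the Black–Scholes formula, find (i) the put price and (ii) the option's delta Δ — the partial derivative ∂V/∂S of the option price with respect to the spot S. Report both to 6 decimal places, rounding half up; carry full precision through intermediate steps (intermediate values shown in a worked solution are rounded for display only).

price = 12.703859
Δ = -0.283878

σ√T = 0.4263·√1.5384 = 0.528749
d₁ = (ln(S/K) + (r+σ²/2)T) / (σ√T) = (ln(100.22/96.2) + (0.0789+0.4263²/2)·1.5384) / 0.528749 = (0.040938 + 0.261168) / 0.528749 = 0.571360
d₂ = d₁ − σ√T = 0.571360 − 0.528749 = 0.042610
e^{−rT} = e^{−0.0789·1.5384} = 0.885698
N(−d₁) = 0.283878,  N(−d₂) = 0.483006
Put price V = K·e^{−rT}·N(−d₂) − S·N(−d₁) = 41.154102 − 28.450243 = 12.703859
Δ = −N(−d₁) = -0.283878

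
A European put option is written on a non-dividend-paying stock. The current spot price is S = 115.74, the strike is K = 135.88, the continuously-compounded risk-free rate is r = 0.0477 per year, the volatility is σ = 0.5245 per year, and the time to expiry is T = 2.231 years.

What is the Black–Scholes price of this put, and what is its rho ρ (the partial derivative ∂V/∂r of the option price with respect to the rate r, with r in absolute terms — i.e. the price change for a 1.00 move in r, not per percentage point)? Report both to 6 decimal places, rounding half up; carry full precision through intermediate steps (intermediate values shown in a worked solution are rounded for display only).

price = 39.540880
ρ = -184.642207

σ√T = 0.5245·√2.231 = 0.783421
d₁ = (ln(S/K) + (r+σ²/2)T) / (σ√T) = (ln(115.74/135.88) + (0.0477+0.5245²/2)·2.231) / 0.783421 = (-0.160426 + 0.413293) / 0.783421 = 0.322773
d₂ = d₁ − σ√T = 0.322773 − 0.783421 = -0.460648
e^{−rT} = e^{−0.0477·2.231} = 0.899048
N(−d₁) = 0.373434,  N(−d₂) = 0.677474
Put price V = K·e^{−rT}·N(−d₂) − S·N(−d₁) = 82.762083 − 43.221203 = 39.540880
ρ = −K·T·e^{−rT}·N(−d₂) = -184.642207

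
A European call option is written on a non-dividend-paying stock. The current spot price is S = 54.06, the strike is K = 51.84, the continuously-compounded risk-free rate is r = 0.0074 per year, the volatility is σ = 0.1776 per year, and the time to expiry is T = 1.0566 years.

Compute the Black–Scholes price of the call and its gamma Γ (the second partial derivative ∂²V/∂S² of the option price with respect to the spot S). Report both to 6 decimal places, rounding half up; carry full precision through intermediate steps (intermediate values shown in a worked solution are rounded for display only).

σ√T = 0.1776·√1.0566 = 0.182557
d₁ = (ln(S/K) + (r+σ²/2)T) / (σ√T) = (ln(54.06/51.84) + (0.0074+0.1776²/2)·1.0566) / 0.182557 = (0.041932 + 0.024482) / 0.182557 = 0.363803
d₂ = d₁ − σ√T = 0.363803 − 0.182557 = 0.181247
e^{−rT} = e^{−0.0074·1.0566} = 0.992212
N(d₁) = 0.641998,  N(d₂) = 0.571913
Call price V = S·N(d₁) − K·e^{−rT}·N(d₂) = 34.706392 − 29.417060 = 5.289331
φ(d₁) = (1/√(2π))·e^{−d₁²/2} = 0.373396
Γ = φ(d₁) / (S·σ·√T) = 0.037835

price = 5.289331
Γ = 0.037835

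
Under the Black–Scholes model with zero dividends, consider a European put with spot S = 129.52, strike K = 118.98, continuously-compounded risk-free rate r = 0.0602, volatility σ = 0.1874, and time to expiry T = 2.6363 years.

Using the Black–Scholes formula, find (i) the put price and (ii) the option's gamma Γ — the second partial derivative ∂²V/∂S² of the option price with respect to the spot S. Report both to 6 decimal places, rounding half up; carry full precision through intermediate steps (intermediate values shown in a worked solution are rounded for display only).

σ√T = 0.1874·√2.6363 = 0.304276
d₁ = (ln(S/K) + (r+σ²/2)T) / (σ√T) = (ln(129.52/118.98) + (0.0602+0.1874²/2)·2.6363) / 0.304276 = (0.084880 + 0.204997) / 0.304276 = 0.952679
d₂ = d₁ − σ√T = 0.952679 − 0.304276 = 0.648404
e^{−rT} = e^{−0.0602·2.6363} = 0.853248
N(−d₁) = 0.170376,  N(−d₂) = 0.258362
Put price V = K·e^{−rT}·N(−d₂) − S·N(−d₁) = 26.228756 − 22.067141 = 4.161615
φ(d₁) = (1/√(2π))·e^{−d₁²/2} = 0.253412
Γ = φ(d₁) / (S·σ·√T) = 0.006430

price = 4.161615
Γ = 0.006430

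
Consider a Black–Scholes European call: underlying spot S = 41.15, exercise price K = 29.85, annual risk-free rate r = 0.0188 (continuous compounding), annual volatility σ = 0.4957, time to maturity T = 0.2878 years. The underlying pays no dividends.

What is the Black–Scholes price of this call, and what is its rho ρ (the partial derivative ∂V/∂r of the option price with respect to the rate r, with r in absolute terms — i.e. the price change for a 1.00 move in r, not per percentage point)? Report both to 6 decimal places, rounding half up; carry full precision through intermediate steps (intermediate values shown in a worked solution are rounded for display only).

price = 11.950768
ρ = 7.375238

σ√T = 0.4957·√0.2878 = 0.265928
d₁ = (ln(S/K) + (r+σ²/2)T) / (σ√T) = (ln(41.15/29.85) + (0.0188+0.4957²/2)·0.2878) / 0.265928 = (0.321039 + 0.040770) / 0.265928 = 1.360550
d₂ = d₁ − σ√T = 1.360550 − 0.265928 = 1.094622
e^{−rT} = e^{−0.0188·0.2878} = 0.994604
N(d₁) = 0.913172,  N(d₂) = 0.863159
Call price V = S·N(d₁) − K·e^{−rT}·N(d₂) = 37.577031 − 25.626263 = 11.950768
ρ = K·T·e^{−rT}·N(d₂) = 7.375238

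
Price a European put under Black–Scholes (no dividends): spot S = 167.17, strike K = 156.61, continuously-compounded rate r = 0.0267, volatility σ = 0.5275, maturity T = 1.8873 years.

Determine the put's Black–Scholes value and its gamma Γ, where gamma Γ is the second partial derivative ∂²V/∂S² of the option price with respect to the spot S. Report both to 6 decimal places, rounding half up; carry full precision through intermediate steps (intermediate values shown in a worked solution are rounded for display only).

σ√T = 0.5275·√1.8873 = 0.724674
d₁ = (ln(S/K) + (r+σ²/2)T) / (σ√T) = (ln(167.17/156.61) + (0.0267+0.5275²/2)·1.8873) / 0.724674 = (0.065253 + 0.312967) / 0.724674 = 0.521917
d₂ = d₁ − σ√T = 0.521917 − 0.724674 = -0.202757
e^{−rT} = e^{−0.0267·1.8873} = 0.950858
N(−d₁) = 0.300864,  N(−d₂) = 0.580338
Put price V = K·e^{−rT}·N(−d₂) − S·N(−d₁) = 86.420288 − 50.295434 = 36.124854
φ(d₁) = (1/√(2π))·e^{−d₁²/2} = 0.348145
Γ = φ(d₁) / (S·σ·√T) = 0.002874

price = 36.124854
Γ = 0.002874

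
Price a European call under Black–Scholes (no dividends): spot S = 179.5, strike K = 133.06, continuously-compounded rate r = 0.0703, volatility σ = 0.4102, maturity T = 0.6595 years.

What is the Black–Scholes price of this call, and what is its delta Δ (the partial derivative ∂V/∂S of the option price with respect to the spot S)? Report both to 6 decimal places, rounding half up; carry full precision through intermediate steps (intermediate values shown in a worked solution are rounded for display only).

σ√T = 0.4102·√0.6595 = 0.333122
d₁ = (ln(S/K) + (r+σ²/2)T) / (σ√T) = (ln(179.5/133.06) + (0.0703+0.4102²/2)·0.6595) / 0.333122 = (0.299375 + 0.101848) / 0.333122 = 1.204433
d₂ = d₁ − σ√T = 1.204433 − 0.333122 = 0.871311
e^{−rT} = e^{−0.0703·0.6595} = 0.954695
N(d₁) = 0.885789,  N(d₂) = 0.808208
Call price V = S·N(d₁) − K·e^{−rT}·N(d₂) = 158.999110 − 102.668094 = 56.331016
Δ = N(d₁) = 0.885789

price = 56.331016
Δ = 0.885789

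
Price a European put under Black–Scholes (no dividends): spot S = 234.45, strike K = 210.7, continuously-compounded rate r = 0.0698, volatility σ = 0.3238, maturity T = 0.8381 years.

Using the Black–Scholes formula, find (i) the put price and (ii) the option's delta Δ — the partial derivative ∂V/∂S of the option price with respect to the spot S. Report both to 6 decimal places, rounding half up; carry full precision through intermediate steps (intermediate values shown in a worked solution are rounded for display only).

price = 11.488312
Δ = -0.240134

σ√T = 0.3238·√0.8381 = 0.296432
d₁ = (ln(S/K) + (r+σ²/2)T) / (σ√T) = (ln(234.45/210.7) + (0.0698+0.3238²/2)·0.8381) / 0.296432 = (0.106807 + 0.102435) / 0.296432 = 0.705870
d₂ = d₁ − σ√T = 0.705870 − 0.296432 = 0.409438
e^{−rT} = e^{−0.0698·0.8381} = 0.943179
N(−d₁) = 0.240134,  N(−d₂) = 0.341109
Put price V = K·e^{−rT}·N(−d₂) − S·N(−d₁) = 67.787843 − 56.299531 = 11.488312
Δ = −N(−d₁) = -0.240134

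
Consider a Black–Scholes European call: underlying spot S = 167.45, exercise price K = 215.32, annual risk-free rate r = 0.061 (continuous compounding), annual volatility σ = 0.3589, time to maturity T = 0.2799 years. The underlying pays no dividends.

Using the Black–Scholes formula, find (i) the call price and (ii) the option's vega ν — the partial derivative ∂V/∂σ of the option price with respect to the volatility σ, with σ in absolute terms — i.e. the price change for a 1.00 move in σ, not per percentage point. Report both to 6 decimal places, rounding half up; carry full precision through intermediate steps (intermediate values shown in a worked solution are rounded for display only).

σ√T = 0.3589·√0.2799 = 0.189878
d₁ = (ln(S/K) + (r+σ²/2)T) / (σ√T) = (ln(167.45/215.32) + (0.061+0.3589²/2)·0.2799) / 0.189878 = (-0.251440 + 0.035101) / 0.189878 = -1.139361
d₂ = d₁ − σ√T = -1.139361 − 0.189878 = -1.329239
e^{−rT} = e^{−0.061·0.2799} = 0.983071
N(d₁) = 0.127276,  N(d₂) = 0.091885
Call price V = S·N(d₁) − K·e^{−rT}·N(d₂) = 21.312412 − 19.449643 = 1.862770
φ(d₁) = (1/√(2π))·e^{−d₁²/2} = 0.208460
ν = S·φ(d₁)·√T = 18.467509

price = 1.862770
ν = 18.467509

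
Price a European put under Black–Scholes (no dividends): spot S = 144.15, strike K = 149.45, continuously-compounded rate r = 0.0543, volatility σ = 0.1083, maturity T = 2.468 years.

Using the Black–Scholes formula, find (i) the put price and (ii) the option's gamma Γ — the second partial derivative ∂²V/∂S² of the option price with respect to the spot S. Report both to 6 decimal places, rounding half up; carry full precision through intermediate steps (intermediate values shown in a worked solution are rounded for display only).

price = 4.090888
Γ = 0.013078

σ√T = 0.1083·√2.468 = 0.170138
d₁ = (ln(S/K) + (r+σ²/2)T) / (σ√T) = (ln(144.15/149.45) + (0.0543+0.1083²/2)·2.468) / 0.170138 = (-0.036107 + 0.148486) / 0.170138 = 0.660514
d₂ = d₁ − σ√T = 0.660514 − 0.170138 = 0.490376
e^{−rT} = e^{−0.0543·2.468} = 0.874579
N(−d₁) = 0.254462,  N(−d₂) = 0.311934
Put price V = K·e^{−rT}·N(−d₂) − S·N(−d₁) = 40.771608 − 36.680719 = 4.090888
φ(d₁) = (1/√(2π))·e^{−d₁²/2} = 0.320755
Γ = φ(d₁) / (S·σ·√T) = 0.013078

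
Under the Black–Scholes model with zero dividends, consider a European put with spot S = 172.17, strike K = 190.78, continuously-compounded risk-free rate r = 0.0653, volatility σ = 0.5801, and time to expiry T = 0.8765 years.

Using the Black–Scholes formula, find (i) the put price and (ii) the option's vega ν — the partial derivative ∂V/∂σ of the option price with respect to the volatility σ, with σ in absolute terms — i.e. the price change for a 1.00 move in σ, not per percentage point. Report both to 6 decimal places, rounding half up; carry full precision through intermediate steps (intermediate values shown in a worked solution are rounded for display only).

price = 41.832698
ν = 63.179007

σ√T = 0.5801·√0.8765 = 0.543099
d₁ = (ln(S/K) + (r+σ²/2)T) / (σ√T) = (ln(172.17/190.78) + (0.0653+0.5801²/2)·0.8765) / 0.543099 = (-0.102639 + 0.204714) / 0.543099 = 0.187949
d₂ = d₁ − σ√T = 0.187949 − 0.543099 = -0.355150
e^{−rT} = e^{−0.0653·0.8765} = 0.944372
N(−d₁) = 0.425458,  N(−d₂) = 0.638761
Put price V = K·e^{−rT}·N(−d₂) − S·N(−d₁) = 115.083838 − 73.251140 = 41.832698
φ(d₁) = (1/√(2π))·e^{−d₁²/2} = 0.391958
ν = S·φ(d₁)·√T = 63.179007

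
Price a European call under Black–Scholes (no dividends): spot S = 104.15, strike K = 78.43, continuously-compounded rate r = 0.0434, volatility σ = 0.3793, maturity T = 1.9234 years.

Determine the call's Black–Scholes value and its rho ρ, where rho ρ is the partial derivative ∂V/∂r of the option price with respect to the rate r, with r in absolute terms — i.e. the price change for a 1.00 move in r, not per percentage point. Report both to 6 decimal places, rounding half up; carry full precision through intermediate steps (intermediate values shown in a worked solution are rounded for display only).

σ√T = 0.3793·√1.9234 = 0.526039
d₁ = (ln(S/K) + (r+σ²/2)T) / (σ√T) = (ln(104.15/78.43) + (0.0434+0.3793²/2)·1.9234) / 0.526039 = (0.283626 + 0.221834) / 0.526039 = 0.960879
d₂ = d₁ − σ√T = 0.960879 − 0.526039 = 0.434840
e^{−rT} = e^{−0.0434·1.9234} = 0.919914
N(d₁) = 0.831694,  N(d₂) = 0.668161
Call price V = S·N(d₁) − K·e^{−rT}·N(d₂) = 86.620881 − 48.207020 = 38.413860
ρ = K·T·e^{−rT}·N(d₂) = 92.721383

price = 38.413860
ρ = 92.721383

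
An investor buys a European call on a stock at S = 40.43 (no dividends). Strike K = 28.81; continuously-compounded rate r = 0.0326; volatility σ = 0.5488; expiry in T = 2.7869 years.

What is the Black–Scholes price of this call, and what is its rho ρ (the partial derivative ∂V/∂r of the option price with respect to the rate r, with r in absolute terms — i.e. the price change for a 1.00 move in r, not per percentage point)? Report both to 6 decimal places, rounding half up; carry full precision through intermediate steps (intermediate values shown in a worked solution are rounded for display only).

price = 20.007730
ρ = 36.978685

σ√T = 0.5488·√2.7869 = 0.916167
d₁ = (ln(S/K) + (r+σ²/2)T) / (σ√T) = (ln(40.43/28.81) + (0.0326+0.5488²/2)·2.7869) / 0.916167 = (0.338850 + 0.510534) / 0.916167 = 0.927105
d₂ = d₁ − σ√T = 0.927105 − 0.916167 = 0.010938
e^{−rT} = e^{−0.0326·2.7869} = 0.913152
N(d₁) = 0.823064,  N(d₂) = 0.504364
Call price V = S·N(d₁) − K·e^{−rT}·N(d₂) = 33.276482 − 13.268752 = 20.007730
ρ = K·T·e^{−rT}·N(d₂) = 36.978685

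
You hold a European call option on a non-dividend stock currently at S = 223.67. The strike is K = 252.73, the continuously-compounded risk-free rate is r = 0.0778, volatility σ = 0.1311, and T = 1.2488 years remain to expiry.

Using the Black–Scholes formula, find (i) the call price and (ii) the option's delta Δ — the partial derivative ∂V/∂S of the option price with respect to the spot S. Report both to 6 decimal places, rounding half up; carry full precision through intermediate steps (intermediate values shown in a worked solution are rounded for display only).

price = 10.587640
Δ = 0.461226

σ√T = 0.1311·√1.2488 = 0.146504
d₁ = (ln(S/K) + (r+σ²/2)T) / (σ√T) = (ln(223.67/252.73) + (0.0778+0.1311²/2)·1.2488) / 0.146504 = (-0.122150 + 0.107888) / 0.146504 = -0.097346
d₂ = d₁ − σ√T = -0.097346 − 0.146504 = -0.243850
e^{−rT} = e^{−0.0778·1.2488} = 0.907414
N(d₁) = 0.461226,  N(d₂) = 0.403673
Call price V = S·N(d₁) − K·e^{−rT}·N(d₂) = 103.162333 − 92.574694 = 10.587640
Δ = N(d₁) = 0.461226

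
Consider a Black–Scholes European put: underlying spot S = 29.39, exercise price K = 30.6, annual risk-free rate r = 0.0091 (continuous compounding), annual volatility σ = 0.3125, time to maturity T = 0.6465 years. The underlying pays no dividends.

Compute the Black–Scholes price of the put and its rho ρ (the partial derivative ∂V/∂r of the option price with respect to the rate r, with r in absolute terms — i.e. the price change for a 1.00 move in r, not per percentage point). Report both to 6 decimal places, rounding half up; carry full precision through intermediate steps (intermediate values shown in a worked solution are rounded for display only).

σ√T = 0.3125·√0.6465 = 0.251266
d₁ = (ln(S/K) + (r+σ²/2)T) / (σ√T) = (ln(29.39/30.6) + (0.0091+0.3125²/2)·0.6465) / 0.251266 = (-0.040346 + 0.037451) / 0.251266 = -0.011522
d₂ = d₁ − σ√T = -0.011522 − 0.251266 = -0.262788
e^{−rT} = e^{−0.0091·0.6465} = 0.994134
N(−d₁) = 0.504596,  N(−d₂) = 0.603643
Put price V = K·e^{−rT}·N(−d₂) − S·N(−d₁) = 18.363124 − 14.830087 = 3.533037
ρ = −K·T·e^{−rT}·N(−d₂) = -11.871760

price = 3.533037
ρ = -11.871760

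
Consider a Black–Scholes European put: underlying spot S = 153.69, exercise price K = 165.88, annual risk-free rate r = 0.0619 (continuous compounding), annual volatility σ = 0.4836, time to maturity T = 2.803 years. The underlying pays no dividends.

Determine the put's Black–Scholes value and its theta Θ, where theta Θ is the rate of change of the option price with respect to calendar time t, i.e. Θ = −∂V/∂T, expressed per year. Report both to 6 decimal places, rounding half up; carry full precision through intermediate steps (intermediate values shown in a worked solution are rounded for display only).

σ√T = 0.4836·√2.803 = 0.809651
d₁ = (ln(S/K) + (r+σ²/2)T) / (σ√T) = (ln(153.69/165.88) + (0.0619+0.4836²/2)·2.803) / 0.809651 = (-0.076327 + 0.501273) / 0.809651 = 0.524851
d₂ = d₁ − σ√T = 0.524851 − 0.809651 = -0.284800
e^{−rT} = e^{−0.0619·2.803} = 0.840712
N(−d₁) = 0.299843,  N(−d₂) = 0.612101
Put price V = K·e^{−rT}·N(−d₂) − S·N(−d₁) = 85.362044 − 46.082938 = 39.279105
φ(d₁) = (1/√(2π))·e^{−d₁²/2} = 0.347610
Θ = −S·φ(d₁)·σ/(2√T) + r·K·e^{−rT}·N(−d₂) = −7.715840 + 5.283910 = -2.431930

price = 39.279105
Θ = -2.431930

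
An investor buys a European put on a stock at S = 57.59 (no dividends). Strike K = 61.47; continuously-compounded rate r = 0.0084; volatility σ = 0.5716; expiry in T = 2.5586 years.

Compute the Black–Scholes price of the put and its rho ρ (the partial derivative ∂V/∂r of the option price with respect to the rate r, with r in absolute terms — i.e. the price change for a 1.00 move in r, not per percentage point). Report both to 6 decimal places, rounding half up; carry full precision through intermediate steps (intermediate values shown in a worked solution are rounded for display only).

σ√T = 0.5716·√2.5586 = 0.914310
d₁ = (ln(S/K) + (r+σ²/2)T) / (σ√T) = (ln(57.59/61.47) + (0.0084+0.5716²/2)·2.5586) / 0.914310 = (-0.065200 + 0.439474) / 0.914310 = 0.409351
d₂ = d₁ − σ√T = 0.409351 − 0.914310 = -0.504959
e^{−rT} = e^{−0.0084·2.5586} = 0.978737
N(−d₁) = 0.341141,  N(−d₂) = 0.693206
Put price V = K·e^{−rT}·N(−d₂) − S·N(−d₁) = 41.705349 − 19.646323 = 22.059026
ρ = −K·T·e^{−rT}·N(−d₂) = -106.707307

price = 22.059026
ρ = -106.707307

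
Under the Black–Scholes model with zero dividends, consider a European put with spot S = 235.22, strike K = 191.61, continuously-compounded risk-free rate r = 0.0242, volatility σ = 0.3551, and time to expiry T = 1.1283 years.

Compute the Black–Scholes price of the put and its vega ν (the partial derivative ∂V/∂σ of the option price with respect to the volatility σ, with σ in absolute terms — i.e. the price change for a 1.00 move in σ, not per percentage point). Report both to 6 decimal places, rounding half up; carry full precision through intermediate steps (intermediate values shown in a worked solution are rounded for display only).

σ√T = 0.3551·√1.1283 = 0.377192
d₁ = (ln(S/K) + (r+σ²/2)T) / (σ√T) = (ln(235.22/191.61) + (0.0242+0.3551²/2)·1.1283) / 0.377192 = (0.205059 + 0.098442) / 0.377192 = 0.804632
d₂ = d₁ − σ√T = 0.804632 − 0.377192 = 0.427440
e^{−rT} = e^{−0.0242·1.1283} = 0.973065
N(−d₁) = 0.210516,  N(−d₂) = 0.334530
Put price V = K·e^{−rT}·N(−d₂) − S·N(−d₁) = 62.372671 − 49.517579 = 12.855093
φ(d₁) = (1/√(2π))·e^{−d₁²/2} = 0.288617
ν = S·φ(d₁)·√T = 72.112139

price = 12.855093
ν = 72.112139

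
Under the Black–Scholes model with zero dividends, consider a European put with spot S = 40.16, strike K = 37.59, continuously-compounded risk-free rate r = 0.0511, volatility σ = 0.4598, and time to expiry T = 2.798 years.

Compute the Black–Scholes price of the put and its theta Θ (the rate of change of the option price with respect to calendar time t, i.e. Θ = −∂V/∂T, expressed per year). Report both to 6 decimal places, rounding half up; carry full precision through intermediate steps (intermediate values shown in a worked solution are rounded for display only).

price = 7.480790
Θ = -0.868043

σ√T = 0.4598·√2.798 = 0.769118
d₁ = (ln(S/K) + (r+σ²/2)T) / (σ√T) = (ln(40.16/37.59) + (0.0511+0.4598²/2)·2.798) / 0.769118 = (0.066133 + 0.438749) / 0.769118 = 0.656443
d₂ = d₁ − σ√T = 0.656443 − 0.769118 = -0.112674
e^{−rT} = e^{−0.0511·2.798} = 0.866773
N(−d₁) = 0.255769,  N(−d₂) = 0.544856
Put price V = K·e^{−rT}·N(−d₂) − S·N(−d₁) = 17.752491 − 10.271701 = 7.480790
φ(d₁) = (1/√(2π))·e^{−d₁²/2} = 0.321616
Θ = −S·φ(d₁)·σ/(2√T) + r·K·e^{−rT}·N(−d₂) = −1.775196 + 0.907152 = -0.868043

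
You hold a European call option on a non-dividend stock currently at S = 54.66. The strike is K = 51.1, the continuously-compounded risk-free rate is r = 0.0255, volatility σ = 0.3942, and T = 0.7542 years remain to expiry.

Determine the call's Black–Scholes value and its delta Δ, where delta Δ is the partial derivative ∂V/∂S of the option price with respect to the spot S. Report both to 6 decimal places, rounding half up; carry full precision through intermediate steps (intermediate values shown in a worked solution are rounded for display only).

σ√T = 0.3942·√0.7542 = 0.342342
d₁ = (ln(S/K) + (r+σ²/2)T) / (σ√T) = (ln(54.66/51.1) + (0.0255+0.3942²/2)·0.7542) / 0.342342 = (0.067348 + 0.077831) / 0.342342 = 0.424075
d₂ = d₁ − σ√T = 0.424075 − 0.342342 = 0.081734
e^{−rT} = e^{−0.0255·0.7542} = 0.980952
N(d₁) = 0.664245,  N(d₂) = 0.532571
Call price V = S·N(d₁) − K·e^{−rT}·N(d₂) = 36.307609 − 26.695976 = 9.611633
Δ = N(d₁) = 0.664245

price = 9.611633
Δ = 0.664245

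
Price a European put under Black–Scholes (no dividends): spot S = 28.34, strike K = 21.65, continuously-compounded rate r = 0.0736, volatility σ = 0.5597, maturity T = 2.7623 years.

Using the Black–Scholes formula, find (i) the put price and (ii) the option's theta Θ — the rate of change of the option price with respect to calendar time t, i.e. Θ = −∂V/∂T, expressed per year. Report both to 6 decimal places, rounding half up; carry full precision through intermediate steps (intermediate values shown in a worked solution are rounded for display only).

σ√T = 0.5597·√2.7623 = 0.930231
d₁ = (ln(S/K) + (r+σ²/2)T) / (σ√T) = (ln(28.34/21.65) + (0.0736+0.5597²/2)·2.7623) / 0.930231 = (0.269269 + 0.635970) / 0.930231 = 0.973133
d₂ = d₁ − σ√T = 0.973133 − 0.930231 = 0.042903
e^{−rT} = e^{−0.0736·2.7623} = 0.816029
N(−d₁) = 0.165243,  N(−d₂) = 0.482890
Put price V = K·e^{−rT}·N(−d₂) − S·N(−d₁) = 8.531224 − 4.683000 = 3.848224
φ(d₁) = (1/√(2π))·e^{−d₁²/2} = 0.248470
Θ = −S·φ(d₁)·σ/(2√T) + r·K·e^{−rT}·N(−d₂) = −1.185670 + 0.627898 = -0.557772

price = 3.848224
Θ = -0.557772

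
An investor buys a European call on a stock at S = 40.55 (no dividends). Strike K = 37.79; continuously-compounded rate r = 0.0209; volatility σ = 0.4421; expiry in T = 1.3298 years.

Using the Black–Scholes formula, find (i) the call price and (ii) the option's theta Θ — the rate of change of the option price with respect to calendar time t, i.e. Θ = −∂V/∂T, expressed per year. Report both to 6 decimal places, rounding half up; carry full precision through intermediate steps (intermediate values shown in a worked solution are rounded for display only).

price = 9.815781
Θ = -3.170333

σ√T = 0.4421·√1.3298 = 0.509816
d₁ = (ln(S/K) + (r+σ²/2)T) / (σ√T) = (ln(40.55/37.79) + (0.0209+0.4421²/2)·1.3298) / 0.509816 = (0.070491 + 0.157749) / 0.509816 = 0.447691
d₂ = d₁ − σ√T = 0.447691 − 0.509816 = -0.062125
e^{−rT} = e^{−0.0209·1.3298} = 0.972590
N(d₁) = 0.672812,  N(d₂) = 0.475232
Call price V = S·N(d₁) − K·e^{−rT}·N(d₂) = 27.282529 − 17.466748 = 9.815781
φ(d₁) = (1/√(2π))·e^{−d₁²/2} = 0.360901
Θ = −S·φ(d₁)·σ/(2√T) − r·K·e^{−rT}·N(d₂) = −2.805278 − 0.365055 = -3.170333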